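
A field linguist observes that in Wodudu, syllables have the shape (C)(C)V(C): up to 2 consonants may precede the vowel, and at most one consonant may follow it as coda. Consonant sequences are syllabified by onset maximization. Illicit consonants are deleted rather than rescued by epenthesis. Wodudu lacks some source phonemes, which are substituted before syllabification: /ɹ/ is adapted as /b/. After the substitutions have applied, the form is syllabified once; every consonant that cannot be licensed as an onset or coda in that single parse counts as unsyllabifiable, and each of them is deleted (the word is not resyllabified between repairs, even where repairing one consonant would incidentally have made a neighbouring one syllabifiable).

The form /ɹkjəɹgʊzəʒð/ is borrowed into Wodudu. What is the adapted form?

Substitution: /ɹ/ → /b/, giving /bkjəbgʊzəʒð/.
Under (C)(C)V(C), the unsyllabifiable consonants are /b/, /ð/ (at most one coda consonant is licensed; onsets may contain at most 2 consonants).
Deletion applies to /b/, /ð/.

kjəbgʊzəʒ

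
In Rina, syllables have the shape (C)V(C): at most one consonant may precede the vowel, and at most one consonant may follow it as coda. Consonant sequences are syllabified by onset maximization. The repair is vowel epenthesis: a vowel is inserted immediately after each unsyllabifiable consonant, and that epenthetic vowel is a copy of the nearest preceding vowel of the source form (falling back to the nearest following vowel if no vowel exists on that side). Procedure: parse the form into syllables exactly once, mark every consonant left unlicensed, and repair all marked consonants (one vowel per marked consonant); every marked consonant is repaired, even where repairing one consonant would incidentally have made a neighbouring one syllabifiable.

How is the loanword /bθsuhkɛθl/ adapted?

Under (C)V(C), the unsyllabifiable consonants are /b/, /θ/, /l/ (at most one coda consonant is licensed; onsets are limited to one consonant).
Each unlicensed consonant becomes the onset of a new syllable: /b/ → /bu/, /θ/ → /θu/, /l/ → /lɛ/.

buθusuhkɛθlɛ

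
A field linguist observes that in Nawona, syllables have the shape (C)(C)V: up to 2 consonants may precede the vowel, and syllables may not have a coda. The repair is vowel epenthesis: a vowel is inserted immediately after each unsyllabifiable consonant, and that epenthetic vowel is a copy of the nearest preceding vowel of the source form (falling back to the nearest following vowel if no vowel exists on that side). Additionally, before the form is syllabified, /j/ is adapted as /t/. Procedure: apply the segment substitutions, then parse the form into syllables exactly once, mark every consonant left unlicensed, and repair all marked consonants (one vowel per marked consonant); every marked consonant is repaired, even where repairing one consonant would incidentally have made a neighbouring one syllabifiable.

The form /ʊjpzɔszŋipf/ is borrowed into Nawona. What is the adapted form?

Substitution: /j/ → /t/, giving /ʊtpzɔszŋipf/.
Syllabifying with onset maximization leaves /t/, /s/, /p/, /f/ stranded (no codas are permitted; onsets may contain at most 2 consonants).
Inserting the epenthetic vowel yields /t/ → /tʊ/, /s/ → /sɔ/, /p/ → /pi/, /f/ → /fi/.

ʊtʊpzɔsɔzŋipifi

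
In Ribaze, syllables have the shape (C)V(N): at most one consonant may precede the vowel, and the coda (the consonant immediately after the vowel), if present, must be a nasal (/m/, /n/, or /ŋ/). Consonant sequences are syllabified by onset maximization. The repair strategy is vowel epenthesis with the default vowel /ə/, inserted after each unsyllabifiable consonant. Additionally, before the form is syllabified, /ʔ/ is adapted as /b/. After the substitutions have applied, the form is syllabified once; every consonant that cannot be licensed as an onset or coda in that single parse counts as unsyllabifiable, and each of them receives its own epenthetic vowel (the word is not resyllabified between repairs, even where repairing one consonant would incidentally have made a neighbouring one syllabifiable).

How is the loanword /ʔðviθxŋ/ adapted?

Substitution: /ʔ/ → /b/, giving /bðviθxŋ/.
The consonants /b/, /ð/, /θ/, /x/, /ŋ/ cannot be parsed into a legal (C)V(N) syllable (only a nasal (/m/, /n/, or /ŋ/) is licensed in coda position; onsets are limited to one consonant).
Inserting the epenthetic vowel yields /b/ → /bə/, /ð/ → /ðə/, /θ/ → /θə/, /x/ → /xə/, /ŋ/ → /ŋə/.

bəðəviθəxəŋə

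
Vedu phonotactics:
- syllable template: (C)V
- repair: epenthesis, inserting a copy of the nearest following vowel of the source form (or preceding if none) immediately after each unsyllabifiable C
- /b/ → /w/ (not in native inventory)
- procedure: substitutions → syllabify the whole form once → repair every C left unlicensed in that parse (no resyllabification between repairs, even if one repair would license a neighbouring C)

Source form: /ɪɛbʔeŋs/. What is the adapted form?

ɪɛweʔeŋese

Substitution: /b/ → /w/, giving /ɪɛwʔeŋs/.
Under (C)V, the unsyllabifiable consonants are /w/, /ŋ/, /s/ (no codas are permitted; onsets are limited to one consonant).
Inserting the epenthetic vowel yields /w/ → /we/, /ŋ/ → /ŋe/, /s/ → /se/.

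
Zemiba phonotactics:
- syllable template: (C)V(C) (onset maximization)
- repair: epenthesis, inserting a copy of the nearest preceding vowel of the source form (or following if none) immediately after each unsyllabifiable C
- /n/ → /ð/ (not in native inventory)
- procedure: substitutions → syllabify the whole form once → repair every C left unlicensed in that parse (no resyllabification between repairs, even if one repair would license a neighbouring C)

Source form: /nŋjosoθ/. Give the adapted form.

Substitution: /n/ → /ð/, giving /ðŋjosoθ/.
Under (C)V(C), the unsyllabifiable consonants are /ð/, /ŋ/ (at most one coda consonant is licensed; onsets are limited to one consonant).
Each unlicensed consonant becomes the onset of a new syllable: /ð/ → /ðo/, /ŋ/ → /ŋo/.

ðoŋojosoθ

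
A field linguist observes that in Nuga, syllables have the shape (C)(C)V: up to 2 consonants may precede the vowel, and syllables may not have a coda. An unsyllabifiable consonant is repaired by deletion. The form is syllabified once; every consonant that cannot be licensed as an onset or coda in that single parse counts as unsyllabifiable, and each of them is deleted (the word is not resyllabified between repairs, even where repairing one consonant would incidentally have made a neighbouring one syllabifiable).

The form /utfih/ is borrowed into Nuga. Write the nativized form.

utfi

Syllabifying with onset maximization leaves /h/ stranded (no codas are permitted; onsets may contain at most 2 consonants).
Each unlicensed consonant is deleted: /h/.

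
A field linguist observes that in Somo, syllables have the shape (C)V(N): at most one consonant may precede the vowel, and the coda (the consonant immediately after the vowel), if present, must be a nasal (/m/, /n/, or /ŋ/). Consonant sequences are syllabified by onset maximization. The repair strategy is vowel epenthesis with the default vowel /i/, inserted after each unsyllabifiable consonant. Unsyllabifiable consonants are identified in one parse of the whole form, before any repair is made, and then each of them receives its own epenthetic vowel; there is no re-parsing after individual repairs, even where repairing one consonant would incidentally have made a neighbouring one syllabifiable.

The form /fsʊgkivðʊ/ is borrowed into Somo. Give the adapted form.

fisʊgikiviðʊ

The consonants /f/, /g/, /v/ cannot be parsed into a legal (C)V(N) syllable (only a nasal (/m/, /n/, or /ŋ/) is licensed in coda position; onsets are limited to one consonant).
Inserting the epenthetic vowel yields /f/ → /fi/, /g/ → /gi/, /v/ → /vi/.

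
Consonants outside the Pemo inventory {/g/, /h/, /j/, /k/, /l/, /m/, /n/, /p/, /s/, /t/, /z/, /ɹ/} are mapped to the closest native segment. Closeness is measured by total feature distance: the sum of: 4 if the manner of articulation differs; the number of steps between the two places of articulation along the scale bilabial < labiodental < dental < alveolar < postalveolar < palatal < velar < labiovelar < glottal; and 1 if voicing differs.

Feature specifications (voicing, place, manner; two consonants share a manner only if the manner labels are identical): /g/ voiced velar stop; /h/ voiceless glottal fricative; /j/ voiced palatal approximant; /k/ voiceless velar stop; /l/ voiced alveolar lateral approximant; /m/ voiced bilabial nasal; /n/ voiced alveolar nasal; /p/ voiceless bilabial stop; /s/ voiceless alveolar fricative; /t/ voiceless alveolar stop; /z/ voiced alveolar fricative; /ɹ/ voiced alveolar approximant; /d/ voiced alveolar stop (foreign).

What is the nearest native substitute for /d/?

t

/t/ is closest: same manner (stop), place distance 0 (alveolar→alveolar), voicing differs (+1); total 1. Next closest is /g/ at distance 3.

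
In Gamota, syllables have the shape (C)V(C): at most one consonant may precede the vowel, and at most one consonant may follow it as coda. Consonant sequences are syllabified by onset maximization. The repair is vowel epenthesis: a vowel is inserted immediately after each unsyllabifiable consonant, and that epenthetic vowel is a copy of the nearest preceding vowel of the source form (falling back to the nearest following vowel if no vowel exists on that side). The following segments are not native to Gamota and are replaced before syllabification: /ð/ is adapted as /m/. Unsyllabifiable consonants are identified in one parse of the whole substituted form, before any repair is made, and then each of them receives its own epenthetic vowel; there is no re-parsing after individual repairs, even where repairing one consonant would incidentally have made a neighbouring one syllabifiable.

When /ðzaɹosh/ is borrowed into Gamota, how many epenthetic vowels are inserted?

2

After substitution the input is /mzaɹosh/.
The unsyllabifiable consonants are /m/, /h/; each receives one epenthetic vowel.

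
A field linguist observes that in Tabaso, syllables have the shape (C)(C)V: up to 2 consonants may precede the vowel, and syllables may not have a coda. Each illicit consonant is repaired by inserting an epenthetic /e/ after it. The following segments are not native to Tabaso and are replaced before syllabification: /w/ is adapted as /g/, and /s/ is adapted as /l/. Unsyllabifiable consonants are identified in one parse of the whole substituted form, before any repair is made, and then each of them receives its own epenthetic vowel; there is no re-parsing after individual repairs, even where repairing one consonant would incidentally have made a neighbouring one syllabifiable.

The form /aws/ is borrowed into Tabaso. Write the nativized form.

agele

Substitution: /w/ → /g/, /s/ → /l/, giving /agl/.
Under (C)(C)V, the unsyllabifiable consonants are /g/, /l/ (no codas are permitted; onsets may contain at most 2 consonants).
Inserting the epenthetic vowel yields /g/ → /ge/, /l/ → /le/.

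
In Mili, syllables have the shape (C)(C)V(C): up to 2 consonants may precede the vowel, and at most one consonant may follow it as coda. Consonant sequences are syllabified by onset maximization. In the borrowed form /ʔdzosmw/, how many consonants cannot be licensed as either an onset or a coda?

Under (C)(C)V(C), the unsyllabifiable consonants are /ʔ/, /m/, /w/ (at most one coda consonant is licensed; onsets may contain at most 2 consonants).

3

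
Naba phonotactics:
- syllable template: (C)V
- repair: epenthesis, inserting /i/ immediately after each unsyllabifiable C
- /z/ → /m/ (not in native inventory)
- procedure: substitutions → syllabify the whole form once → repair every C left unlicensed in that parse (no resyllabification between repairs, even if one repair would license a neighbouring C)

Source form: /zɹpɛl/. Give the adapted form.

Substitution: /z/ → /m/, giving /mɹpɛl/.
Syllabifying with onset maximization leaves /m/, /ɹ/, /l/ stranded (no codas are permitted; onsets are limited to one consonant).
Inserting the epenthetic vowel yields /m/ → /mi/, /ɹ/ → /ɹi/, /l/ → /li/.

miɹipɛli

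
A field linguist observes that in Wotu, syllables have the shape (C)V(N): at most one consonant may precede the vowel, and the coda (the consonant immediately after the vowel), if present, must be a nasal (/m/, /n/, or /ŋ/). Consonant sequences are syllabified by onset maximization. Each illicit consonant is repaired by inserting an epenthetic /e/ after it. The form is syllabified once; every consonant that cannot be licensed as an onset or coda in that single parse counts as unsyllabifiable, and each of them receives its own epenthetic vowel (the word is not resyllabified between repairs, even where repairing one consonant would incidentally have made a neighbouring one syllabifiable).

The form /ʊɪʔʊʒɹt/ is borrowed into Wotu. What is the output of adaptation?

ʊɪʔʊʒeɹete

The consonants /ʒ/, /ɹ/, /t/ cannot be parsed into a legal (C)V(N) syllable (only a nasal (/m/, /n/, or /ŋ/) is licensed in coda position; onsets are limited to one consonant).
Epenthesis after each stranded consonant: /ʒ/ → /ʒe/, /ɹ/ → /ɹe/, /t/ → /te/.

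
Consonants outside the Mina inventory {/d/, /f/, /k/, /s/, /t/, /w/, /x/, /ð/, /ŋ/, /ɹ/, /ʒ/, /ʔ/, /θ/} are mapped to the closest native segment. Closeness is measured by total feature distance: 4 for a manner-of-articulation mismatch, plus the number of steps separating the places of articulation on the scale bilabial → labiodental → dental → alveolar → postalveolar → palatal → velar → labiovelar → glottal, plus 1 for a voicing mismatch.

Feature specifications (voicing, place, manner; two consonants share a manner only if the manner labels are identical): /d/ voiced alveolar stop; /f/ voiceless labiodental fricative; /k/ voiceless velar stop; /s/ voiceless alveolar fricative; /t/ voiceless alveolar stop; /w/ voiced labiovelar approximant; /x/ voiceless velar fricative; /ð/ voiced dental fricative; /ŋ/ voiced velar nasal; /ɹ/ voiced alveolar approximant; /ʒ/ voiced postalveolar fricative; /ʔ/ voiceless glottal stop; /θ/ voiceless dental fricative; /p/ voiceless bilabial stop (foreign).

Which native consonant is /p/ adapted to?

t

/t/ is closest: same manner (stop), place distance 3 (bilabial→alveolar), same voicing; total 3. Next closest is /d/ at distance 4.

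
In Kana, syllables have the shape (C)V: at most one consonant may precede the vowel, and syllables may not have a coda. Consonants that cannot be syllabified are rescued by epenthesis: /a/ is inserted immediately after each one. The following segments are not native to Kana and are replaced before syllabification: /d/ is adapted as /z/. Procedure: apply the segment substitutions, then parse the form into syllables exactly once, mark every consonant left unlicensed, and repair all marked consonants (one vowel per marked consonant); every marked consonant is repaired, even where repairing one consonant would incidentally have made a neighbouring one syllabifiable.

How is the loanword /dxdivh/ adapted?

zaxazivaha

Substitution: /d/ → /z/, giving /zxzivh/.
Under (C)V, the unsyllabifiable consonants are /z/, /x/, /v/, /h/ (no codas are permitted; onsets are limited to one consonant).
Epenthesis after each stranded consonant: /z/ → /za/, /x/ → /xa/, /v/ → /va/, /h/ → /ha/.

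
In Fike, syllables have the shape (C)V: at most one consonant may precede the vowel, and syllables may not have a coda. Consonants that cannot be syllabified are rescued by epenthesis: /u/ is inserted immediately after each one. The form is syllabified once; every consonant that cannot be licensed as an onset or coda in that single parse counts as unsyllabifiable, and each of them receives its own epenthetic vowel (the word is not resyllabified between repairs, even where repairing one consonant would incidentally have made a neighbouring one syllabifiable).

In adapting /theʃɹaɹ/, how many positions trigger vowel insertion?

3

The unsyllabifiable consonants are /t/, /ʃ/, /ɹ/; each receives one epenthetic vowel.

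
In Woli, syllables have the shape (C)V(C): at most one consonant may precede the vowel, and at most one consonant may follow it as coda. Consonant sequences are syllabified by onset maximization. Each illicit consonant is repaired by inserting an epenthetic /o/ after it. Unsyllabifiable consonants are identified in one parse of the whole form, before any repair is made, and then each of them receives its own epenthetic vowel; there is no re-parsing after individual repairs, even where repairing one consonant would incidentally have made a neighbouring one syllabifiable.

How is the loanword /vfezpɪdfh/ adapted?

Syllabifying with onset maximization leaves /v/, /f/, /h/ stranded (at most one coda consonant is licensed; onsets are limited to one consonant).
Inserting the epenthetic vowel yields /v/ → /vo/, /f/ → /fo/, /h/ → /ho/.

vofezpɪdfoho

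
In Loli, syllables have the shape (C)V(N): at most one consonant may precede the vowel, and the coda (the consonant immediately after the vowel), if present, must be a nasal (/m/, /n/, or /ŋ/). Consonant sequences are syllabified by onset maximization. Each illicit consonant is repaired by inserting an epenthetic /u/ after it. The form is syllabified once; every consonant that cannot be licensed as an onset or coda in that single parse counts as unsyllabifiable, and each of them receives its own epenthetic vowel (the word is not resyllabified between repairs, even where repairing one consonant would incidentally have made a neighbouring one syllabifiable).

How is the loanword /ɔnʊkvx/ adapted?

ɔnʊkuvuxu

Syllabifying with onset maximization leaves /k/, /v/, /x/ stranded (only a nasal (/m/, /n/, or /ŋ/) is licensed in coda position; onsets are limited to one consonant).
Inserting the epenthetic vowel yields /k/ → /ku/, /v/ → /vu/, /x/ → /xu/.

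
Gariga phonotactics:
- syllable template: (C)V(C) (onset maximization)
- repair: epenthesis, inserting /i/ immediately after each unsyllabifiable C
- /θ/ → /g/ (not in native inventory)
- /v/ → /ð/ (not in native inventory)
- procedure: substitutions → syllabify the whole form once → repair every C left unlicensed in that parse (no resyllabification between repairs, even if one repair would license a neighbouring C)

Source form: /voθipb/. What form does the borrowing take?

ðogipbi

Substitution: /v/ → /ð/, /θ/ → /g/, giving /ðogipb/.
Under (C)V(C), the unsyllabifiable consonants are /b/ (at most one coda consonant is licensed; onsets are limited to one consonant).
Each unlicensed consonant becomes the onset of a new syllable: /b/ → /bi/.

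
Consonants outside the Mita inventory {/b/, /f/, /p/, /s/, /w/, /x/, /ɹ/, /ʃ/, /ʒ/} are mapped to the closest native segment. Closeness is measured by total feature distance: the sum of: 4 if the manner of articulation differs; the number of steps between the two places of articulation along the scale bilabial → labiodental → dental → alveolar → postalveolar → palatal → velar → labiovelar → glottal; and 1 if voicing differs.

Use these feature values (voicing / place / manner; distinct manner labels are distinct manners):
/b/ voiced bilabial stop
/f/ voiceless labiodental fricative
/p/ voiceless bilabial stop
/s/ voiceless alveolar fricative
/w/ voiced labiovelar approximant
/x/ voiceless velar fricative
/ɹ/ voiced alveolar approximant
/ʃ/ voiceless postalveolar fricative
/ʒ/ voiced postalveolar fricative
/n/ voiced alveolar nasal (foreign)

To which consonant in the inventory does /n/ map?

/ɹ/ is closest: manner differs (nasal→approximant, +4), place distance 0 (alveolar→alveolar), same voicing; total 4. Next closest is /s/ at distance 5.

ɹ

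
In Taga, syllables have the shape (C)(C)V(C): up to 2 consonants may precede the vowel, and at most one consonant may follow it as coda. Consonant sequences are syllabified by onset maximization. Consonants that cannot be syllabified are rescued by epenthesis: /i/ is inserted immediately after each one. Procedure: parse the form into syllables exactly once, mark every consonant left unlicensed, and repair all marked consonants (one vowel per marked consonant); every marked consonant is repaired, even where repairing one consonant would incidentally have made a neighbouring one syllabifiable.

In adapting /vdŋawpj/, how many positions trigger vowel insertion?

3

The unsyllabifiable consonants are /v/, /p/, /j/; each receives one epenthetic vowel.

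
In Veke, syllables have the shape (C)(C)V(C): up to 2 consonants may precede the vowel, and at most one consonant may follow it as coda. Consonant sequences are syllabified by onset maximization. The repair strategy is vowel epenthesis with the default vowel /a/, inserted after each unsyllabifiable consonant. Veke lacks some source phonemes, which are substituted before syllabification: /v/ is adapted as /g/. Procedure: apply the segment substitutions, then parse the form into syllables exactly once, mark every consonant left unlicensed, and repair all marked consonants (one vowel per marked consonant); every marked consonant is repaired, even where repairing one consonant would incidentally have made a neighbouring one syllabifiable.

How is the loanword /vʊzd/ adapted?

Substitution: /v/ → /g/, giving /gʊzd/.
Syllabifying with onset maximization leaves /d/ stranded (at most one coda consonant is licensed; onsets may contain at most 2 consonants).
Each unlicensed consonant becomes the onset of a new syllable: /d/ → /da/.

gʊzda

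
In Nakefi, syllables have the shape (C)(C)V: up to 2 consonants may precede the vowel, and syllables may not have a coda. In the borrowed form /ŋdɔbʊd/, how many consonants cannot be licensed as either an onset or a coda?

1

The consonants /d/ cannot be parsed into a legal (C)(C)V syllable (no codas are permitted; onsets may contain at most 2 consonants).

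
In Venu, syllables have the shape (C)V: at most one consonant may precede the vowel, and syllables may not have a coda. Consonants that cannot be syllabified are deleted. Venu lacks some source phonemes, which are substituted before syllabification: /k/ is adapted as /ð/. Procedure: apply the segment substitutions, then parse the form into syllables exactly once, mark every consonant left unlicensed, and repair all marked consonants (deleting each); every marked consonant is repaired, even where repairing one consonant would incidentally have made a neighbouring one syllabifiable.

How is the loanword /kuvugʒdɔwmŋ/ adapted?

ðuvudɔ

Substitution: /k/ → /ð/, giving /ðuvugʒdɔwmŋ/.
The consonants /g/, /ʒ/, /w/, /m/, /ŋ/ cannot be parsed into a legal (C)V syllable (no codas are permitted; onsets are limited to one consonant).
Each unlicensed consonant is deleted: /g/, /ʒ/, /w/, /m/, /ŋ/.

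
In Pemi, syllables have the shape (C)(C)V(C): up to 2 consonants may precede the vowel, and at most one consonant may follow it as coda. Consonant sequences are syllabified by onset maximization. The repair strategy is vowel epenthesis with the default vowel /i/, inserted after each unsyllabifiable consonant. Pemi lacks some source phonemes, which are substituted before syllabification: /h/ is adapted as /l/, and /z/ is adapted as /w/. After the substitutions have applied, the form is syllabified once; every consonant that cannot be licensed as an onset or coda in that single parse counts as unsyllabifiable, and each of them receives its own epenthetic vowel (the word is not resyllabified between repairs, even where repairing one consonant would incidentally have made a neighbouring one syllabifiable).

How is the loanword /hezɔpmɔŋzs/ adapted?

lewɔpmɔŋwisi

Substitution: /h/ → /l/, /z/ → /w/, giving /lewɔpmɔŋws/.
Under (C)(C)V(C), the unsyllabifiable consonants are /w/, /s/ (at most one coda consonant is licensed; onsets may contain at most 2 consonants).
Epenthesis after each stranded consonant: /w/ → /wi/, /s/ → /si/.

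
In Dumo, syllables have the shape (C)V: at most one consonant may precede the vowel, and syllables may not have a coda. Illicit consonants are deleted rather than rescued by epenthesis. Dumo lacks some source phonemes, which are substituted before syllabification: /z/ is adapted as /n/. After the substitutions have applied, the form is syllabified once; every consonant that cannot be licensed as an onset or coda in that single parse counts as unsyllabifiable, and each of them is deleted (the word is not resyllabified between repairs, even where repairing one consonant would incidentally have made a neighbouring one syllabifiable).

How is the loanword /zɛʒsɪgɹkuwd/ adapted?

nɛsɪku

Substitution: /z/ → /n/, giving /nɛʒsɪgɹkuwd/.
The consonants /ʒ/, /g/, /ɹ/, /w/, /d/ cannot be parsed into a legal (C)V syllable (no codas are permitted; onsets are limited to one consonant).
Deletion applies to /ʒ/, /g/, /ɹ/, /w/, /d/.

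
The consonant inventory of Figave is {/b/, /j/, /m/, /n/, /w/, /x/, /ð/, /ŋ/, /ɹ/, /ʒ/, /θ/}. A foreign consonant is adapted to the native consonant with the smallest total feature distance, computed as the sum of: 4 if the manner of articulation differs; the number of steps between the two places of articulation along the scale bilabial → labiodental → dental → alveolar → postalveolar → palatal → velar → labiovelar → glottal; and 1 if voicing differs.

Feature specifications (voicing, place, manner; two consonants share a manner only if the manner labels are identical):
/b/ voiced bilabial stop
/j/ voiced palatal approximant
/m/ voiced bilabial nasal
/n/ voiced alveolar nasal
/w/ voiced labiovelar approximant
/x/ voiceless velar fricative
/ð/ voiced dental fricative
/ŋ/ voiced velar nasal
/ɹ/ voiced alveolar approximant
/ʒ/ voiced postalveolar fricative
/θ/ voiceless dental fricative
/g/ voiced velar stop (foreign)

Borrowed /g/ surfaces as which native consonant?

ŋ

/ŋ/ is closest: manner differs (stop→nasal, +4), place distance 0 (velar→velar), same voicing; total 4. Next closest is /j/ at distance 5.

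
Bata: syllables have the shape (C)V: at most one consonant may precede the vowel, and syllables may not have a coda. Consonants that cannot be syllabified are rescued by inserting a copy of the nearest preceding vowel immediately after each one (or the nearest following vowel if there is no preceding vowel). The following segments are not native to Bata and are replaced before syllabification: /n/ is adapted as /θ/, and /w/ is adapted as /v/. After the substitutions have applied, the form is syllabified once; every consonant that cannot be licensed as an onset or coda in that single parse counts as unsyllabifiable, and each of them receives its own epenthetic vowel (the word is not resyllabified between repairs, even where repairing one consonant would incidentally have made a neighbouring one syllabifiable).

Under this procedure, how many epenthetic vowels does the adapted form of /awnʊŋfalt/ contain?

4

After substitution the input is /avθʊŋfalt/.
The unsyllabifiable consonants are /v/, /ŋ/, /l/, /t/; each receives one epenthetic vowel.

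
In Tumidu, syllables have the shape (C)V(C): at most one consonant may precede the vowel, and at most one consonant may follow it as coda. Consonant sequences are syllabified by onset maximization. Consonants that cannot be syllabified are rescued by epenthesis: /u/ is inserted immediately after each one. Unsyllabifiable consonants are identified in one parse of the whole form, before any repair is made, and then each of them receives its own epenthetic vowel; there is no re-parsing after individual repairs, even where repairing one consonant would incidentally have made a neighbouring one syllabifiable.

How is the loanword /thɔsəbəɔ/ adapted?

tuhɔsəbəɔ

The consonants /t/ cannot be parsed into a legal (C)V(C) syllable (at most one coda consonant is licensed; onsets are limited to one consonant).
Each unlicensed consonant becomes the onset of a new syllable: /t/ → /tu/.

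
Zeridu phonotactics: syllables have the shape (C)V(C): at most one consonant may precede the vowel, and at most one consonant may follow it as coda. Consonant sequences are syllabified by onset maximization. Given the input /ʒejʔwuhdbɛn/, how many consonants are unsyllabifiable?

2

Syllabifying with onset maximization leaves /ʔ/, /d/ stranded (at most one coda consonant is licensed; onsets are limited to one consonant).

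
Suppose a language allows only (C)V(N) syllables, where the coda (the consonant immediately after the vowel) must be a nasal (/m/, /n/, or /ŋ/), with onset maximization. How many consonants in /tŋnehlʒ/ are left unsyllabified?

5

Syllabifying with onset maximization leaves /t/, /ŋ/, /h/, /l/, /ʒ/ stranded (only a nasal (/m/, /n/, or /ŋ/) is licensed in coda position; onsets are limited to one consonant).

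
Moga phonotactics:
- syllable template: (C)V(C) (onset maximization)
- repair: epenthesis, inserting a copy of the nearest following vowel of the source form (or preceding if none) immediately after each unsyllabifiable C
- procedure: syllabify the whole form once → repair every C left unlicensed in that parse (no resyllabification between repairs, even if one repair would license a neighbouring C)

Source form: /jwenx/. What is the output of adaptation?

Syllabifying with onset maximization leaves /j/, /x/ stranded (at most one coda consonant is licensed; onsets are limited to one consonant).
Epenthesis after each stranded consonant: /j/ → /je/, /x/ → /xe/.

jewenxe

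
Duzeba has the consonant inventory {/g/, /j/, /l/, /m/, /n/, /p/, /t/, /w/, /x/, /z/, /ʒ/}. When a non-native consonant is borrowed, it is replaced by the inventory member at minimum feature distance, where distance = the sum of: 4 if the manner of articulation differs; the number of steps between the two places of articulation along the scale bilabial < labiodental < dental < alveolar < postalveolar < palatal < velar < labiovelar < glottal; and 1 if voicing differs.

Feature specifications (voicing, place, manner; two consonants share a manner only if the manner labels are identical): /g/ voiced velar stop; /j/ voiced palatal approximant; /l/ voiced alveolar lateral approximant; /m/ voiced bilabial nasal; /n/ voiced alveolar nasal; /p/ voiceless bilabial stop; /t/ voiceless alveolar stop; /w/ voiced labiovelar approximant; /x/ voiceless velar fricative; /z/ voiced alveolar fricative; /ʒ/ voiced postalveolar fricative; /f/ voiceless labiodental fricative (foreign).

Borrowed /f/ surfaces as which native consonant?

/z/ is closest: same manner (fricative), place distance 2 (labiodental→alveolar), voicing differs (+1); total 3. Next closest is /ʒ/ at distance 4.

z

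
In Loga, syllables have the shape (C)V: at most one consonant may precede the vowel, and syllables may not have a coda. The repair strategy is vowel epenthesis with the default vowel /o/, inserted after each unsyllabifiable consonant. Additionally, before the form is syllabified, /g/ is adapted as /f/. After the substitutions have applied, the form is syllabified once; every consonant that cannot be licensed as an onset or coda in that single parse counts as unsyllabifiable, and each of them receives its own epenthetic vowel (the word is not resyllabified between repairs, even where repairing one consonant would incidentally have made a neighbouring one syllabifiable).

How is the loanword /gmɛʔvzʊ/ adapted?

Substitution: /g/ → /f/, giving /fmɛʔvzʊ/.
Under (C)V, the unsyllabifiable consonants are /f/, /ʔ/, /v/ (no codas are permitted; onsets are limited to one consonant).
Epenthesis after each stranded consonant: /f/ → /fo/, /ʔ/ → /ʔo/, /v/ → /vo/.

fomɛʔovozʊ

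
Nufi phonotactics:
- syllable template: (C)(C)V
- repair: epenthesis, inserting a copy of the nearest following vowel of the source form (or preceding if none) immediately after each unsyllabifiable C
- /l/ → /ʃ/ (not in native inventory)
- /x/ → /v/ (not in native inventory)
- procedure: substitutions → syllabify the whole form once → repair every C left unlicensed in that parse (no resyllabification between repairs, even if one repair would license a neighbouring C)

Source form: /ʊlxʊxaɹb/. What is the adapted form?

ʊʃvʊvaɹaba

Substitution: /l/ → /ʃ/, /x/ → /v/, giving /ʊʃvʊvaɹb/.
Syllabifying with onset maximization leaves /ɹ/, /b/ stranded (no codas are permitted; onsets may contain at most 2 consonants).
Each unlicensed consonant becomes the onset of a new syllable: /ɹ/ → /ɹa/, /b/ → /ba/.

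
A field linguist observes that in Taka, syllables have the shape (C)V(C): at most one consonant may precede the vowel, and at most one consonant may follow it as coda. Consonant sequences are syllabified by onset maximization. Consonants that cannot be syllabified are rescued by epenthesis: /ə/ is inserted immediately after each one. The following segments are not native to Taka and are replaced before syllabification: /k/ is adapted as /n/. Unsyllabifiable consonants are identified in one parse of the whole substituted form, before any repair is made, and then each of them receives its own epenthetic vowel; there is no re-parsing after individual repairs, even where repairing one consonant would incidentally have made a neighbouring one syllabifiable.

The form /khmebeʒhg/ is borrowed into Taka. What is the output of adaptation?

nəhəmebeʒhəgə

Substitution: /k/ → /n/, giving /nhmebeʒhg/.
Under (C)V(C), the unsyllabifiable consonants are /n/, /h/, /h/, /g/ (at most one coda consonant is licensed; onsets are limited to one consonant).
Inserting the epenthetic vowel yields /n/ → /nə/, /h/ → /hə/, /h/ → /hə/, /g/ → /gə/.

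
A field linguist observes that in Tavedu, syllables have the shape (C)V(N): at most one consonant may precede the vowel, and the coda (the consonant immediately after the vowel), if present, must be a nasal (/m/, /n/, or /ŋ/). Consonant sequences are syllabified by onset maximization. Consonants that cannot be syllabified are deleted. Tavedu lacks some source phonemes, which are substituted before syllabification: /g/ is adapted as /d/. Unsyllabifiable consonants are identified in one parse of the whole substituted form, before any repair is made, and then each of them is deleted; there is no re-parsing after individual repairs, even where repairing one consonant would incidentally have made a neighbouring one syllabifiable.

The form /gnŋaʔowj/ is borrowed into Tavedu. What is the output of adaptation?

Substitution: /g/ → /d/, giving /dnŋaʔowj/.
The consonants /d/, /n/, /w/, /j/ cannot be parsed into a legal (C)V(N) syllable (only a nasal (/m/, /n/, or /ŋ/) is licensed in coda position; onsets are limited to one consonant).
Deleting the stranded consonants removes /d/, /n/, /w/, /j/.

ŋaʔo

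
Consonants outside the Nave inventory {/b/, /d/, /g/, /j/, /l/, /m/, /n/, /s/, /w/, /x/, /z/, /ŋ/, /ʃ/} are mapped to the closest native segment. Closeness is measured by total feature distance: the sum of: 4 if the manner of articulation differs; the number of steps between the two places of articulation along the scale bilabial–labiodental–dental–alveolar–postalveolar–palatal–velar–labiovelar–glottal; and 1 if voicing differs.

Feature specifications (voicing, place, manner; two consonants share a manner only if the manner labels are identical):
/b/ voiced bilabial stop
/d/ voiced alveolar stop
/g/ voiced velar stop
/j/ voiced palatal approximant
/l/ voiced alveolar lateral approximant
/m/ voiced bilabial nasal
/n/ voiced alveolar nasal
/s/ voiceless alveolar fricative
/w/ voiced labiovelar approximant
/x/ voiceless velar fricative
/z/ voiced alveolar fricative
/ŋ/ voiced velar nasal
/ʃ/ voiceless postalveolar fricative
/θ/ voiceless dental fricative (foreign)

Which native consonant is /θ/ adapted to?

s

/s/ is closest: same manner (fricative), place distance 1 (dental→alveolar), same voicing; total 1. Next closest is /z/ at distance 2.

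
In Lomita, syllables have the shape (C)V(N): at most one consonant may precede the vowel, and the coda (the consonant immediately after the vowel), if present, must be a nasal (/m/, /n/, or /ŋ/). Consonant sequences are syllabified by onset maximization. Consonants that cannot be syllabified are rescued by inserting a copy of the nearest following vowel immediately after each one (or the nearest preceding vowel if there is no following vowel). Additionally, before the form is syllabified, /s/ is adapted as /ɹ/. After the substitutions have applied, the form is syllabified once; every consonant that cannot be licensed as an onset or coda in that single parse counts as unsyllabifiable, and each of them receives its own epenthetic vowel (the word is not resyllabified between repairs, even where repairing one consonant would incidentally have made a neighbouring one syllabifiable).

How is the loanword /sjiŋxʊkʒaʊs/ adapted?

Substitution: /s/ → /ɹ/, giving /ɹjiŋxʊkʒaʊɹ/.
Syllabifying with onset maximization leaves /ɹ/, /k/, /ɹ/ stranded (only a nasal (/m/, /n/, or /ŋ/) is licensed in coda position; onsets are limited to one consonant).
Epenthesis after each stranded consonant: /ɹ/ → /ɹi/, /k/ → /ka/, /ɹ/ → /ɹʊ/.

ɹijiŋxʊkaʒaʊɹʊ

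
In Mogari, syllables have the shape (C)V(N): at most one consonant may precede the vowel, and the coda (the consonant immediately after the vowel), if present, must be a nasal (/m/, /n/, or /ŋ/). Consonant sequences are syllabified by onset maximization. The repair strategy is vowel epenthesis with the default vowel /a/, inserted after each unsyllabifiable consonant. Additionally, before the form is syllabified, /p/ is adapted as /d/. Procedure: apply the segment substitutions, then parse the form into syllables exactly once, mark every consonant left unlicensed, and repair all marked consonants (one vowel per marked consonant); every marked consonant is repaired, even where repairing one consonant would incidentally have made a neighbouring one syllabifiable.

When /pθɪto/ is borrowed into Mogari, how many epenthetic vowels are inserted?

After substitution the input is /dθɪto/.
The unsyllabifiable consonants are /d/; each receives one epenthetic vowel.

1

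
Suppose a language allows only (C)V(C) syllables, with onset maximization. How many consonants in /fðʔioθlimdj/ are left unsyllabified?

4

Under (C)V(C), the unsyllabifiable consonants are /f/, /ð/, /d/, /j/ (at most one coda consonant is licensed; onsets are limited to one consonant).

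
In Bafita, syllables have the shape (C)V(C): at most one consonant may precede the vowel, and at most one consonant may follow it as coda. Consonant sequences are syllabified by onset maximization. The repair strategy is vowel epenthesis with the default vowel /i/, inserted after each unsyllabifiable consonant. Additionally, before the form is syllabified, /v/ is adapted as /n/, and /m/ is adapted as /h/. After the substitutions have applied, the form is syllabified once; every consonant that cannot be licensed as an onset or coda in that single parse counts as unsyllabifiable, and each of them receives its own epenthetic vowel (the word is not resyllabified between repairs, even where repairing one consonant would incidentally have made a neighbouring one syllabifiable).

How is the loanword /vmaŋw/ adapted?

nihaŋwi

Substitution: /v/ → /n/, /m/ → /h/, giving /nhaŋw/.
Syllabifying with onset maximization leaves /n/, /w/ stranded (at most one coda consonant is licensed; onsets are limited to one consonant).
Each unlicensed consonant becomes the onset of a new syllable: /n/ → /ni/, /w/ → /wi/.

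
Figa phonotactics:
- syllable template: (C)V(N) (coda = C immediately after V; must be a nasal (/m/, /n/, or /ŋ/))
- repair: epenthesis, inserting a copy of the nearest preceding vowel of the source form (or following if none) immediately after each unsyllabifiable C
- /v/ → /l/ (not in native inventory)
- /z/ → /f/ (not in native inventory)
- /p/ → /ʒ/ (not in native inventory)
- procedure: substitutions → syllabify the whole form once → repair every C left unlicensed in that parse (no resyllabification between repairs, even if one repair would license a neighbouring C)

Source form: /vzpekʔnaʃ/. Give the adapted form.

lefeʒekeʔenaʃa

Substitution: /v/ → /l/, /z/ → /f/, /p/ → /ʒ/, giving /lfʒekʔnaʃ/.
Under (C)V(N), the unsyllabifiable consonants are /l/, /f/, /k/, /ʔ/, /ʃ/ (only a nasal (/m/, /n/, or /ŋ/) is licensed in coda position; onsets are limited to one consonant).
Epenthesis after each stranded consonant: /l/ → /le/, /f/ → /fe/, /k/ → /ke/, /ʔ/ → /ʔe/, /ʃ/ → /ʃa/.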